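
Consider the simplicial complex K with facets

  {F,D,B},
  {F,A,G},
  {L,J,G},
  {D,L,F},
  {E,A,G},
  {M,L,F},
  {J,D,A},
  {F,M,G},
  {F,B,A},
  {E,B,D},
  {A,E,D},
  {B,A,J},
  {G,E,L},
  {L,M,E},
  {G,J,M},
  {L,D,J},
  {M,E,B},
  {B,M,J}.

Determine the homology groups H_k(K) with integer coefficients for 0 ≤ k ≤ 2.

H_0 = Z,  H_1 = Z × Z/2,  H_2 = 0.

Fix the vertex order A < B < D < E < F < G < J < L < M and write every simplex with vertices in increasing order. Then dim K = 2 and the simplices of K are:

  0-simplices (9): A, B, D, E, F, G, J, L, M
  1-simplices (27): AB, AD, AE, AF, AG, AJ, BD, BE, BF, BJ, BM, DE, DF, DJ, DL, EG, EL, EM, FG, FL, FM, GJ, GL, GM, JL, JM, LM
  2-simplices (18): ABF, ABJ, ADE, ADJ, AEG, AFG, BDE, BDF, BEM, BJM, DFL, DJL, EGL, ELM, FGM, FLM, GJL, GJM

giving chain groups C_0 ≅ Z^9, C_1 ≅ Z^27, C_2 ≅ Z^18.

Boundary ∂_1: C_1 → C_0 sends each edge [p,q] (with p < q) to q − p. For instance
  ∂GM = M − G.
This gives a 9×27 integer matrix of rank 8; reducing to Smith normal form yields diagonal entries (1,1,1,1,1,1,1,1).

Boundary ∂_2: C_2 → C_1 sends each 2-simplex [p,q,r] to [q,r] − [p,r] + [p,q]. For instance
  ∂BEM = EM − BM + BE,
  ∂FLM = LM − FM + FL.
As a 27×18 matrix over Z this has rank 18, with invariant factors (1,1,1,1,1,1,1,1,1,1,1,1,1,1,1,1,1,2).

From H_k ≅ ker(∂_k) / im(∂_{k+1}) we obtain:

  H_0: rank C_0 − rank ∂_1 = 9 − 8 = 1, and the invariant factors of ∂_1 are all 1, so H_0 ≅ Z.
  H_1: rank ker ∂_1 − rank ∂_2 = (27 − 8) − 18 = 1, and ∂_2 has invariant factor 2 > 1, so H_1 ≅ Z × Z/2.
  H_2: rank ker ∂_2 − rank ∂_3 = (18 − 18) − 0 = 0, and there is no ∂_3, so H_2 ≅ 0.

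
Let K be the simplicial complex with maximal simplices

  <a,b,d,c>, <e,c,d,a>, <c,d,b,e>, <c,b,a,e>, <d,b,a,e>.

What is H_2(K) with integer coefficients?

Take the total order a < b < c < d < e on the vertex set. Then K (dimension 3) consists of the simplices:

  0-simplices (5): a, b, c, d, e
  1-simplices (10): ab, ac, ad, ae, bc, bd, be, cd, ce, de
  2-simplices (10): abc, abd, abe, acd, ace, ade, bcd, bce, bde, cde
  3-simplices (5): abcd, abce, abde, acde, bcde

Hence C_0 ≅ Z^5, C_1 ≅ Z^10, C_2 ≅ Z^10, C_3 ≅ Z^5.

∂_1: C_1 → C_0 is given by ∂[p,q] = [q] − [p].
This gives a 5×10 integer matrix of rank 4; reducing to Smith normal form yields diagonal entries (1,1,1,1).

The boundary map ∂_2: C_2 → C_1 maps a triangle to the signed sum of its edges. For instance
  ∂bce = ce − be + bc,
  ∂abd = bd − ad + ab.
As a 10×10 matrix over Z this has rank 6, with invariant factors (1,1,1,1,1,1).

∂_3: C_3 → C_2 sends each 3-simplex σ to the alternating sum Σ_i (−1)^i (σ with its i-th vertex removed). For instance
  ∂acde = cde − ade + ace − acd,
  ∂abde = bde − ade + abe − abd.
As a 10×5 matrix over Z this has rank 4, with invariant factors (1,1,1,1).

Now H_k = ker ∂_k / im ∂_{k+1}, so:

  H_2: rank ker ∂_2 − rank ∂_3 = (10 − 6) − 4 = 0, and the invariant factors of ∂_3 are all 1, so H_2 = 0.

(K is a triangulation of the 3-sphere S^3.)

H_2 ≅ 0.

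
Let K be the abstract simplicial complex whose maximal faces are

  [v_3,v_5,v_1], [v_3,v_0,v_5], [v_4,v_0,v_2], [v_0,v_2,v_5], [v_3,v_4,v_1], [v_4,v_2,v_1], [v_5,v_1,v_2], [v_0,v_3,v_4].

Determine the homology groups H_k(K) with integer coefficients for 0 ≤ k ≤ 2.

K has 6 vertices, 12 edges, 8 triangles.
rank ∂_0 = 0, rank ∂_1 = 5 ⇒ b_0 = 6 − 0 − 5 = 1; all invariant factors of ∂_1 are 1 so no torsion. So H_0 ≅ Z.
rank ∂_1 = 5, rank ∂_2 = 7 ⇒ b_1 = 12 − 5 − 7 = 0; all invariant factors of ∂_2 are 1 so no torsion. So H_1 ≅ 0.
rank ∂_2 = 7, rank ∂_3 = 0 ⇒ b_2 = 8 − 7 − 0 = 1. So H_2 ≅ Z.

H_0 = Z,  H_1 = 0,  H_2 = Z.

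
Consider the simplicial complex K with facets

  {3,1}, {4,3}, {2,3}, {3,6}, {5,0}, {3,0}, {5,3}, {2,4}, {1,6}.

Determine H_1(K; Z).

Fix the vertex order 0 < 1 < 2 < 3 < 4 < 5 < 6 and write every simplex with vertices in increasing order. Then dim K = 1 and the simplices of K are:

  0-simplices (7): [0], [1], [2], [3], [4], [5], [6]
  1-simplices (9): [0,3], [0,5], [1,3], [1,6], [2,3], [2,4], [3,4], [3,5], [3,6]

Hence C_0 ≅ Z^7, C_1 ≅ Z^9.

Boundary ∂_1: C_1 → C_0 is given by ∂[p,q] = [q] − [p].
The 7×9 boundary matrix has rank 6 and Smith normal form diag(1,1,1,1,1,1).

From H_k ≅ ker(∂_k) / im(∂_{k+1}) we obtain:

  H_1: rank ker ∂_1 − rank ∂_2 = (9 − 6) − 0 = 3, and there is no ∂_2, so H_1 ≅ Z^3.

(K is a triangulation of a wedge of 3 circles.)

H_1 = Z^3.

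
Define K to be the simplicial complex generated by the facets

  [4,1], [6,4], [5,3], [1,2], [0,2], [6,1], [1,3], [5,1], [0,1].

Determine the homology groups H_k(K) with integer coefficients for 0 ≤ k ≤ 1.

Order the vertices as 0 < 1 < 2 < 3 < 4 < 5 < 6. Listing each simplex with vertices in this order, K has dimension 1 with simplices:

  0-simplices (7): [0], [1], [2], [3], [4], [5], [6]
  1-simplices (9): [0,1], [0,2], [1,2], [1,3], [1,4], [1,5], [1,6], [3,5], [4,6]

Hence C_0 ≅ Z^7, C_1 ≅ Z^9.

The boundary map ∂_1: C_1 → C_0 maps an edge to its endpoints' difference, ∂[p,q] = q − p.
The 7×9 boundary matrix has rank 6 and Smith normal form diag(1,1,1,1,1,1).

From H_k ≅ ker(∂_k) / im(∂_{k+1}) we obtain:

  H_0: rank C_0 − rank ∂_1 = 7 − 6 = 1, and the invariant factors of ∂_1 are all 1, so H_0 = Z.
  H_1: rank ker ∂_1 − rank ∂_2 = (9 − 6) − 0 = 3, and there is no ∂_2, so H_1 = Z^3.

(K is a triangulation of a wedge of 3 circles.)

H_0 = Z,  H_1 = Z^3.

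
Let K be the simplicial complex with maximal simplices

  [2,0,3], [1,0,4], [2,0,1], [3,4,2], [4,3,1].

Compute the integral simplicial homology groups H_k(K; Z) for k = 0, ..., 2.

H_0 = Z,  H_1 = Z,  H_2 = 0.

K has 5 vertices, 10 edges, 5 triangles.
rank ∂_0 = 0, rank ∂_1 = 4 ⇒ b_0 = 5 − 0 − 4 = 1; all invariant factors of ∂_1 are 1 so no torsion. So H_0 = Z.
rank ∂_1 = 4, rank ∂_2 = 5 ⇒ b_1 = 10 − 4 − 5 = 1; all invariant factors of ∂_2 are 1 so no torsion. So H_1 = Z.
rank ∂_2 = 5, rank ∂_3 = 0 ⇒ b_2 = 5 − 5 − 0 = 0. So H_2 = 0.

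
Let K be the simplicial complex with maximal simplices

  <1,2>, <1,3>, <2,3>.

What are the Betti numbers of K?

b_0 = 1, b_1 = 1.

Take the total order 1 < 2 < 3 on the vertex set. Then K (dimension 1) consists of the simplices:

  0-simplices (3): [1], [2], [3]
  1-simplices (3): [1,2], [1,3], [2,3]

so the chain groups are C_0 ≅ Z^3, C_1 ≅ Z^3.

The boundary map ∂_1: C_1 → C_0 sends each edge [p,q] (with p < q) to q − p. For instance
  ∂[2,3] = [3] − [2].
The resulting 3×3 matrix has rank 2, and its Smith normal form has invariant factors (1,1).

From H_k ≅ ker(∂_k) / im(∂_{k+1}) we obtain:

  H_0: rank C_0 − rank ∂_1 = 3 − 2 = 1, and the invariant factors of ∂_1 are all 1, so H_0 = Z.
  H_1: rank ker ∂_1 − rank ∂_2 = (3 − 2) − 0 = 1, and there is no ∂_2, so H_1 = Z.

(K is a triangulation of the circle S^1.)

Hence the Betti numbers are b_0 = 1, b_1 = 1.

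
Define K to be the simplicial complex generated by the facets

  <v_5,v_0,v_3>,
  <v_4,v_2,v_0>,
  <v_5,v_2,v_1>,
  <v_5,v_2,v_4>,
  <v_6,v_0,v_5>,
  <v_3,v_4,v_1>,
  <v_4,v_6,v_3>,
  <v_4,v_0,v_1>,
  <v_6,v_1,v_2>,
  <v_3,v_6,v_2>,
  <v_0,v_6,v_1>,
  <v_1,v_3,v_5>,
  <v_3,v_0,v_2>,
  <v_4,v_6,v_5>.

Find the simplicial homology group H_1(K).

H_1 = Z^2.

K has 7 vertices, 21 edges, 14 triangles.
rank ∂_1 = 6, rank ∂_2 = 13 ⇒ b_1 = 21 − 6 − 13 = 2; all invariant factors of ∂_2 are 1 so no torsion. So H_1 ≅ Z^2.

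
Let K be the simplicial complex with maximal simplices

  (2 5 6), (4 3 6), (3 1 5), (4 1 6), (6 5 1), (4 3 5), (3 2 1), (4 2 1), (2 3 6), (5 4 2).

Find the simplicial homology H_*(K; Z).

H_0 = Z,  H_1 = Z/2,  H_2 = 0.

Take the total order 1 < 2 < 3 < 4 < 5 < 6 on the vertex set. Then K (dimension 2) consists of the simplices:

  0-simplices (6): [1], [2], [3], [4], [5], [6]
  1-simplices (15): [1,2], [1,3], [1,4], [1,5], [1,6], [2,3], [2,4], [2,5], [2,6], [3,4], [3,5], [3,6], [4,5], [4,6], [5,6]
  2-simplices (10): [1,2,3], [1,2,4], [1,3,5], [1,4,6], [1,5,6], [2,3,6], [2,4,5], [2,5,6], [3,4,5], [3,4,6]

giving chain groups C_0 ≅ Z^6, C_1 ≅ Z^15, C_2 ≅ Z^10.

∂_1: C_1 → C_0 maps an edge to its endpoints' difference, ∂[p,q] = q − p.
This gives a 6×15 integer matrix of rank 5; reducing to Smith normal form yields diagonal entries (1,1,1,1,1).

∂_2: C_2 → C_1 acts by ∂[p,q,r] = [q,r] − [p,r] + [p,q]. For instance
  ∂[1,2,3] = [2,3] − [1,3] + [1,2],
  ∂[2,3,6] = [3,6] − [2,6] + [2,3].
As a 15×10 matrix over Z this has rank 10, with invariant factors (1,1,1,1,1,1,1,1,1,2).

Now H_k = ker ∂_k / im ∂_{k+1}, so:

  H_0: rank C_0 − rank ∂_1 = 6 − 5 = 1, and the invariant factors of ∂_1 are all 1, so H_0 = Z.
  H_1: rank ker ∂_1 − rank ∂_2 = (15 − 5) − 10 = 0, and ∂_2 has invariant factor 2 > 1, so H_1 = Z/2.
  H_2: rank ker ∂_2 − rank ∂_3 = (10 − 10) − 0 = 0, and there is no ∂_3, so H_2 = 0.

(K is a triangulation of the real projective plane RP^2.)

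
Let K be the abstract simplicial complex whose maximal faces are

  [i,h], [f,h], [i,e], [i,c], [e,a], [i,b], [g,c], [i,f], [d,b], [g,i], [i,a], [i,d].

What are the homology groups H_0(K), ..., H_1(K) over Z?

Take the total order a < b < c < d < e < f < g < h < i on the vertex set. Then K (dimension 1) consists of the simplices:

  0-simplices (9): a, b, c, d, e, f, g, h, i
  1-simplices (12): ae, ai, bd, bi, cg, ci, di, ei, fh, fi, gi, hi

Hence C_0 ≅ Z^9, C_1 ≅ Z^12.

The boundary map ∂_1: C_1 → C_0 is given by ∂[p,q] = [q] − [p].
The resulting 9×12 matrix has rank 8, and its Smith normal form has invariant factors (1,1,1,1,1,1,1,1).

Computing H_k = (kernel of ∂_k) / (image of ∂_{k+1}):

  H_0: rank C_0 − rank ∂_1 = 9 − 8 = 1, and the invariant factors of ∂_1 are all 1, so H_0 = Z.
  H_1: rank ker ∂_1 − rank ∂_2 = (12 − 8) − 0 = 4, and there is no ∂_2, so H_1 = Z^4.

H_0 ≅ Z,  H_1 ≅ Z^4.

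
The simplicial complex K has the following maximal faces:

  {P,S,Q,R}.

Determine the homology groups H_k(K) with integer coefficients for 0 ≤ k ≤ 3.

H_0 ≅ Z,  H_1 = 0,  H_2 = 0,  H_3 = 0.

K has 4 vertices, 6 edges, 4 triangles, 1 3-simplex.
rank ∂_0 = 0, rank ∂_1 = 3 ⇒ b_0 = 4 − 0 − 3 = 1; all invariant factors of ∂_1 are 1 so no torsion. So H_0 ≅ Z.
rank ∂_1 = 3, rank ∂_2 = 3 ⇒ b_1 = 6 − 3 − 3 = 0; all invariant factors of ∂_2 are 1 so no torsion. So H_1 ≅ 0.
rank ∂_2 = 3, rank ∂_3 = 1 ⇒ b_2 = 4 − 3 − 1 = 0; all invariant factors of ∂_3 are 1 so no torsion. So H_2 ≅ 0.
rank ∂_3 = 1, rank ∂_4 = 0 ⇒ b_3 = 1 − 1 − 0 = 0. So H_3 ≅ 0.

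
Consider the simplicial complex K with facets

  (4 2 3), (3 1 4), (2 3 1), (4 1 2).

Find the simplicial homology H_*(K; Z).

We work with the vertex ordering 1 < 2 < 3 < 4. The simplices of K, each written with vertices in increasing order, are:

  0-simplices (4): [1], [2], [3], [4]
  1-simplices (6): [1,2], [1,3], [1,4], [2,3], [2,4], [3,4]
  2-simplices (4): [1,2,3], [1,2,4], [1,3,4], [2,3,4]

giving chain groups C_0 ≅ Z^4, C_1 ≅ Z^6, C_2 ≅ Z^4.

∂_1: C_1 → C_0 is given by ∂[p,q] = [q] − [p]. For instance
  ∂[2,3] = [3] − [2].
This gives a 4×6 integer matrix of rank 3; reducing to Smith normal form yields diagonal entries (1,1,1).

The boundary map ∂_2: C_2 → C_1 sends each 2-simplex [p,q,r] to [q,r] − [p,r] + [p,q]. For instance
  ∂[1,2,4] = [2,4] − [1,4] + [1,2],
  ∂[2,3,4] = [3,4] − [2,4] + [2,3].
This gives a 6×4 integer matrix of rank 3; reducing to Smith normal form yields diagonal entries (1,1,1).

Reading off H_k = ker ∂_k / im ∂_{k+1}:

  H_0: rank C_0 − rank ∂_1 = 4 − 3 = 1, and the invariant factors of ∂_1 are all 1, so H_0 = Z.
  H_1: rank ker ∂_1 − rank ∂_2 = (6 − 3) − 3 = 0, and the invariant factors of ∂_2 are all 1, so H_1 = 0.
  H_2: rank ker ∂_2 − rank ∂_3 = (4 − 3) − 0 = 1, and there is no ∂_3, so H_2 = Z.

H_0 = Z,  H_1 = 0,  H_2 = Z.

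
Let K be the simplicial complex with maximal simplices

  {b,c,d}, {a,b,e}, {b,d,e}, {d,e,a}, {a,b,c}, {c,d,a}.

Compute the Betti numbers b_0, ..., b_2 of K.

b_0 = 1, b_1 = 0, b_2 = 1.

Order the vertices as a < b < c < d < e. Listing each simplex with vertices in this order, K has dimension 2 with simplices:

  0-simplices (5): a, b, c, d, e
  1-simplices (9): ab, ac, ad, ae, bc, bd, be, cd, de
  2-simplices (6): abc, abe, acd, ade, bcd, bde

so the chain groups are C_0 ≅ Z^5, C_1 ≅ Z^9, C_2 ≅ Z^6.

The boundary map ∂_1: C_1 → C_0 sends each edge [p,q] (with p < q) to q − p.
The resulting 5×9 matrix has rank 4, and its Smith normal form has invariant factors (1,1,1,1).

Boundary ∂_2: C_2 → C_1 sends each 2-simplex [p,q,r] to [q,r] − [p,r] + [p,q]. For instance
  ∂bde = de − be + bd,
  ∂bcd = cd − bd + bc.
The resulting 9×6 matrix has rank 5, and its Smith normal form has invariant factors (1,1,1,1,1).

Reading off H_k = ker ∂_k / im ∂_{k+1}:

  H_0: rank C_0 − rank ∂_1 = 5 − 4 = 1, and the invariant factors of ∂_1 are all 1, so H_0 ≅ Z.
  H_1: rank ker ∂_1 − rank ∂_2 = (9 − 4) − 5 = 0, and the invariant factors of ∂_2 are all 1, so H_1 ≅ 0.
  H_2: rank ker ∂_2 − rank ∂_3 = (6 − 5) − 0 = 1, and there is no ∂_3, so H_2 ≅ Z.

Hence the Betti numbers are b_0 = 1, b_1 = 0, b_2 = 1.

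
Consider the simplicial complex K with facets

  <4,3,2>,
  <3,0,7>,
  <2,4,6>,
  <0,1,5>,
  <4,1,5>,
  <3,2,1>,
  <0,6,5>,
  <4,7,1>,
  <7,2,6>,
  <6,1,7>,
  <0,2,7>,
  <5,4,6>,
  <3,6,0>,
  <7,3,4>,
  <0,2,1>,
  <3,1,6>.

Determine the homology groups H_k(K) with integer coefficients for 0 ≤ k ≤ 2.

We work with the vertex ordering 0 < 1 < 2 < 3 < 4 < 5 < 6 < 7. The simplices of K, each written with vertices in increasing order, are:

  0-simplices (8): [0], [1], [2], [3], [4], [5], [6], [7]
  1-simplices (24): (24 of them)
  2-simplices (16): [0,1,2], [0,1,5], [0,2,7], [0,3,6], [0,3,7], [0,5,6], [1,2,3], [1,3,6], [1,4,5], [1,4,7], [1,6,7], [2,3,4], [2,4,6], [2,6,7], [3,4,7], [4,5,6]

giving chain groups C_0 ≅ Z^8, C_1 ≅ Z^24, C_2 ≅ Z^16.

The boundary map ∂_1: C_1 → C_0 sends each edge [p,q] (with p < q) to q − p. For instance
  ∂[2,6] = [6] − [2].
The 8×24 boundary matrix has rank 7 and Smith normal form diag(1,1,1,1,1,1,1).

∂_2: C_2 → C_1 acts by ∂[p,q,r] = [q,r] − [p,r] + [p,q]. For instance
  ∂[2,3,4] = [3,4] − [2,4] + [2,3],
  ∂[1,4,5] = [4,5] − [1,5] + [1,4].
This gives a 24×16 integer matrix of rank 15; reducing to Smith normal form yields diagonal entries (1,1,1,1,1,1,1,1,1,1,1,1,1,1,1).

Now H_k = ker ∂_k / im ∂_{k+1}, so:

  H_0: rank C_0 − rank ∂_1 = 8 − 7 = 1, and the invariant factors of ∂_1 are all 1, so H_0 ≅ Z.
  H_1: rank ker ∂_1 − rank ∂_2 = (24 − 7) − 15 = 2, and the invariant factors of ∂_2 are all 1, so H_1 ≅ Z^2.
  H_2: rank ker ∂_2 − rank ∂_3 = (16 − 15) − 0 = 1, and there is no ∂_3, so H_2 ≅ Z.

As a check, the Euler characteristic is 8 − 24 + 16 = 0, which agrees with 1 − 2 + 1 = 0.

H_0 ≅ Z,  H_1 ≅ Z^2,  H_2 ≅ Z.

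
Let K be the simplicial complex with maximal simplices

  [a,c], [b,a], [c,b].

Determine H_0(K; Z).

Order the vertices as a < b < c. Listing each simplex with vertices in this order, K has dimension 1 with simplices:

  0-simplices (3): a, b, c
  1-simplices (3): ab, ac, bc

Hence C_0 ≅ Z^3, C_1 ≅ Z^3.

The boundary map ∂_1: C_1 → C_0 is given by ∂[p,q] = [q] − [p].
The 3×3 boundary matrix has rank 2 and Smith normal form diag(1,1).

Computing H_k = (kernel of ∂_k) / (image of ∂_{k+1}):

  H_0: rank C_0 − rank ∂_1 = 3 − 2 = 1, and the invariant factors of ∂_1 are all 1, so H_0 = Z.

H_0 = Z.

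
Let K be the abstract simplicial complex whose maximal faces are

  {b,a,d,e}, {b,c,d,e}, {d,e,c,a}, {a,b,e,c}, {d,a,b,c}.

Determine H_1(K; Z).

H_1 ≅ 0.

Take the total order a < b < c < d < e on the vertex set. Then K (dimension 3) consists of the simplices:

  0-simplices (5): a, b, c, d, e
  1-simplices (10): ab, ac, ad, ae, bc, bd, be, cd, ce, de
  2-simplices (10): abc, abd, abe, acd, ace, ade, bcd, bce, bde, cde
  3-simplices (5): abcd, abce, abde, acde, bcde

giving chain groups C_0 ≅ Z^5, C_1 ≅ Z^10, C_2 ≅ Z^10, C_3 ≅ Z^5.

Boundary ∂_1: C_1 → C_0 is given by ∂[p,q] = [q] − [p]. For instance
  ∂ae = e − a.
The resulting 5×10 matrix has rank 4, and its Smith normal form has invariant factors (1,1,1,1).

∂_2: C_2 → C_1 acts by ∂[p,q,r] = [q,r] − [p,r] + [p,q]. For instance
  ∂abe = be − ae + ab,
  ∂abd = bd − ad + ab.
The resulting 10×10 matrix has rank 6, and its Smith normal form has invariant factors (1,1,1,1,1,1).

The boundary map ∂_3: C_3 → C_2 sends each 3-simplex σ to the alternating sum Σ_i (−1)^i (σ with its i-th vertex removed). For instance
  ∂bcde = cde − bde + bce − bcd,
  ∂abce = bce − ace + abe − abc.
The 10×5 boundary matrix has rank 4 and Smith normal form diag(1,1,1,1).

Reading off H_k = ker ∂_k / im ∂_{k+1}:

  H_1: rank ker ∂_1 − rank ∂_2 = (10 − 4) − 6 = 0, and the invariant factors of ∂_2 are all 1, so H_1 ≅ 0.

(K is a triangulation of the 3-sphere S^3.)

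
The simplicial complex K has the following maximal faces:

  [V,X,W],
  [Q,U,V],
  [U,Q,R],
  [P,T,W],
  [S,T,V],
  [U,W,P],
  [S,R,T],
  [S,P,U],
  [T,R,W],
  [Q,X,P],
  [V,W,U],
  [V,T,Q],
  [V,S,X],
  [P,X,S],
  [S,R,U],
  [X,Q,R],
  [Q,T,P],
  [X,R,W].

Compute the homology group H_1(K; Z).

H_1 ≅ Z^2.

Take the total order P < Q < R < S < T < U < V < W < X on the vertex set. Then K (dimension 2) consists of the simplices:

  0-simplices (9): P, Q, R, S, T, U, V, W, X
  1-simplices (27): PQ, PS, PT, PU, PW, PX, QR, QT, QU, QV, QX, RS, RT, RU, RW, RX, ST, SU, SV, SX, TV, TW, UV, UW, VW, VX, WX
  2-simplices (18): PQT, PQX, PSU, PSX, PTW, PUW, QRU, QRX, QTV, QUV, RST, RSU, RTW, RWX, STV, SVX, UVW, VWX

Hence C_0 ≅ Z^9, C_1 ≅ Z^27, C_2 ≅ Z^18.

Boundary ∂_1: C_1 → C_0 sends each edge [p,q] (with p < q) to q − p.
As a 9×27 matrix over Z this has rank 8, with invariant factors (1,1,1,1,1,1,1,1).

∂_2: C_2 → C_1 sends each 2-simplex [p,q,r] to [q,r] − [p,r] + [p,q]. For instance
  ∂PUW = UW − PW + PU,
  ∂QUV = UV − QV + QU.
As a 27×18 matrix over Z this has rank 17, with invariant factors (1,1,1,1,1,1,1,1,1,1,1,1,1,1,1,1,1).

Now H_k = ker ∂_k / im ∂_{k+1}, so:

  H_1: rank ker ∂_1 − rank ∂_2 = (27 − 8) − 17 = 2, and the invariant factors of ∂_2 are all 1, so H_1 ≅ Z^2.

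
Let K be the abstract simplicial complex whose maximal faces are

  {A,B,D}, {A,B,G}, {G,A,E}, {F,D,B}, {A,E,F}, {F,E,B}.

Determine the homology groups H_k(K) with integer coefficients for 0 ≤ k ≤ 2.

H_0 = Z,  H_1 = Z,  H_2 = 0.

Fix the vertex order A < B < D < E < F < G and write every simplex with vertices in increasing order. Then dim K = 2 and the simplices of K are:

  0-simplices (6): A, B, D, E, F, G
  1-simplices (12): AB, AD, AE, AF, AG, BD, BE, BF, BG, DF, EF, EG
  2-simplices (6): ABD, ABG, AEF, AEG, BDF, BEF

so the chain groups are C_0 ≅ Z^6, C_1 ≅ Z^12, C_2 ≅ Z^6.

∂_1: C_1 → C_0 is given by ∂[p,q] = [q] − [p]. For instance
  ∂AF = F − A.
This gives a 6×12 integer matrix of rank 5; reducing to Smith normal form yields diagonal entries (1,1,1,1,1).

∂_2: C_2 → C_1 sends each 2-simplex [p,q,r] to [q,r] − [p,r] + [p,q]. For instance
  ∂BDF = DF − BF + BD,
  ∂ABD = BD − AD + AB.
The 12×6 boundary matrix has rank 6 and Smith normal form diag(1,1,1,1,1,1).

Now H_k = ker ∂_k / im ∂_{k+1}, so:

  H_0: rank C_0 − rank ∂_1 = 6 − 5 = 1, and the invariant factors of ∂_1 are all 1, so H_0 = Z.
  H_1: rank ker ∂_1 − rank ∂_2 = (12 − 5) − 6 = 1, and the invariant factors of ∂_2 are all 1, so H_1 = Z.
  H_2: rank ker ∂_2 − rank ∂_3 = (6 − 6) − 0 = 0, and there is no ∂_3, so H_2 = 0.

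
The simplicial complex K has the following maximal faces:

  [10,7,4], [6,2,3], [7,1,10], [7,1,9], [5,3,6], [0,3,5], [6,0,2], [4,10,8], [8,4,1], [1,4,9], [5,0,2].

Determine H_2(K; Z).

Fix the vertex order 0 < 1 < 2 < 3 < 4 < 5 < 6 < 7 < 8 < 9 < 10 and write every simplex with vertices in increasing order. Then dim K = 2 and the simplices of K are:

  0-simplices (11): [0], [1], [2], [3], [4], [5], [6], [7], [8], [9], [10]
  1-simplices (22): [0,2], [0,3], [0,5], [0,6], [1,4], [1,7], [1,8], [1,9], [1,10], [2,3], [2,5], [2,6], [3,5], [3,6], [4,7], [4,8], [4,9], [4,10], [5,6], [7,9], [7,10], [8,10]
  2-simplices (11): [0,2,5], [0,2,6], [0,3,5], [1,4,8], [1,4,9], [1,7,9], [1,7,10], [2,3,6], [3,5,6], [4,7,10], [4,8,10]

so the chain groups are C_0 ≅ Z^11, C_1 ≅ Z^22, C_2 ≅ Z^11.

The boundary map ∂_1: C_1 → C_0 maps an edge to its endpoints' difference, ∂[p,q] = q − p. For instance
  ∂[8,10] = [10] − [8].
The 11×22 boundary matrix has rank 9 and Smith normal form diag(1,1,1,1,1,1,1,1,1).

Boundary ∂_2: C_2 → C_1 maps a triangle to the signed sum of its edges. For instance
  ∂[4,7,10] = [7,10] − [4,10] + [4,7],
  ∂[1,7,9] = [7,9] − [1,9] + [1,7].
The 22×11 boundary matrix has rank 11 and Smith normal form diag(1,1,1,1,1,1,1,1,1,1,1).

Computing H_k = (kernel of ∂_k) / (image of ∂_{k+1}):

  H_2: rank ker ∂_2 − rank ∂_3 = (11 − 11) − 0 = 0, and there is no ∂_3, so H_2 ≅ 0.

(K is a triangulation of the disjoint union of the cylinder S^1 x I and the Möbius band.)

H_2 ≅ 0.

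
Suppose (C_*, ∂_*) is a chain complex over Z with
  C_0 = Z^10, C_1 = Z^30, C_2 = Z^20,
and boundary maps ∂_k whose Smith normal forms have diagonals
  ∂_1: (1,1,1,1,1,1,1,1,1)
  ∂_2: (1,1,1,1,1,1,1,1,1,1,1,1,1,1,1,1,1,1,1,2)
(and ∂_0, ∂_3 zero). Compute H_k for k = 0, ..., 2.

H_0: b_0 = 10 − 0 − 9 = 1; torsion from ∂_1 factors > 1: none. So H_0 ≅ Z.
H_1: b_1 = 30 − 9 − 20 = 1; torsion from ∂_2 factors > 1: [2]. So H_1 ≅ Z ⊕ Z_2.
H_2: b_2 = 20 − 20 − 0 = 0; torsion from ∂_3 factors > 1: none. So H_2 ≅ 0.

H_0 ≅ Z,  H_1 ≅ Z ⊕ Z_2,  H_2 = 0.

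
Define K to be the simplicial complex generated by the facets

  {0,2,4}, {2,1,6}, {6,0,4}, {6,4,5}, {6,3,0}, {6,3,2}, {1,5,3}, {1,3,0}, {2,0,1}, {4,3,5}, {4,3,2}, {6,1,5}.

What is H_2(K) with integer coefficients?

H_2 = 0.

Fix the vertex order 0 < 1 < 2 < 3 < 4 < 5 < 6 and write every simplex with vertices in increasing order. Then dim K = 2 and the simplices of K are:

  0-simplices (7): [0], [1], [2], [3], [4], [5], [6]
  1-simplices (18): [0,1], [0,2], [0,3], [0,4], [0,6], [1,2], [1,3], [1,5], [1,6], [2,3], [2,4], [2,6], [3,4], [3,5], [3,6], [4,5], [4,6], [5,6]
  2-simplices (12): [0,1,2], [0,1,3], [0,2,4], [0,3,6], [0,4,6], [1,2,6], [1,3,5], [1,5,6], [2,3,4], [2,3,6], [3,4,5], [4,5,6]

giving chain groups C_0 ≅ Z^7, C_1 ≅ Z^18, C_2 ≅ Z^12.

The boundary map ∂_1: C_1 → C_0 is given by ∂[p,q] = [q] − [p]. For instance
  ∂[1,6] = [6] − [1].
The 7×18 boundary matrix has rank 6 and Smith normal form diag(1,1,1,1,1,1).

The boundary map ∂_2: C_2 → C_1 maps a triangle to the signed sum of its edges. For instance
  ∂[1,3,5] = [3,5] − [1,5] + [1,3],
  ∂[0,1,3] = [1,3] − [0,3] + [0,1].
As a 18×12 matrix over Z this has rank 12, with invariant factors (1,1,1,1,1,1,1,1,1,1,1,2).

From H_k ≅ ker(∂_k) / im(∂_{k+1}) we obtain:

  H_2: rank ker ∂_2 − rank ∂_3 = (12 − 12) − 0 = 0, and there is no ∂_3, so H_2 ≅ 0.

(K is a triangulation of the real projective plane RP^2.)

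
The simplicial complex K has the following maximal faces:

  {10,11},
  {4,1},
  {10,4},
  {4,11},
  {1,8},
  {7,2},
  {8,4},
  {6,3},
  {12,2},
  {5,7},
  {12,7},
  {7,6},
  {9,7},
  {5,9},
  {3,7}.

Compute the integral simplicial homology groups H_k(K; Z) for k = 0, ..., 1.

H_0 ≅ Z^2,  H_1 ≅ Z^5.

We work with the vertex ordering 1 < 2 < 3 < 4 < 5 < 6 < 7 < 8 < 9 < 10 < 11 < 12. The simplices of K, each written with vertices in increasing order, are:

  0-simplices (12): [1], [2], [3], [4], [5], [6], [7], [8], [9], [10], [11], [12]
  1-simplices (15): [1,4], [1,8], [2,7], [2,12], [3,6], [3,7], [4,8], [4,10], [4,11], [5,7], [5,9], [6,7], [7,9], [7,12], [10,11]

Hence C_0 ≅ Z^12, C_1 ≅ Z^15.

Boundary ∂_1: C_1 → C_0 maps an edge to its endpoints' difference, ∂[p,q] = q − p.
This gives a 12×15 integer matrix of rank 10; reducing to Smith normal form yields diagonal entries (1,1,1,1,1,1,1,1,1,1).

From H_k ≅ ker(∂_k) / im(∂_{k+1}) we obtain:

  H_0: rank C_0 − rank ∂_1 = 12 − 10 = 2, and the invariant factors of ∂_1 are all 1, so H_0 = Z^2.
  H_1: rank ker ∂_1 − rank ∂_2 = (15 − 10) − 0 = 5, and there is no ∂_2, so H_1 = Z^5.

(K is a triangulation of the disjoint union of a wedge of 2 circles and a wedge of 3 circles.)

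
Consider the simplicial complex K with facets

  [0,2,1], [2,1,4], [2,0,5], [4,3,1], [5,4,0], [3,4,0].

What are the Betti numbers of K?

b_0 = 1, b_1 = 1, b_2 = 0.

Order the vertices as 0 < 1 < 2 < 3 < 4 < 5. Listing each simplex with vertices in this order, K has dimension 2 with simplices:

  0-simplices (6): [0], [1], [2], [3], [4], [5]
  1-simplices (12): [0,1], [0,2], [0,3], [0,4], [0,5], [1,2], [1,3], [1,4], [2,4], [2,5], [3,4], [4,5]
  2-simplices (6): [0,1,2], [0,2,5], [0,3,4], [0,4,5], [1,2,4], [1,3,4]

giving chain groups C_0 ≅ Z^6, C_1 ≅ Z^12, C_2 ≅ Z^6.

∂_1: C_1 → C_0 maps an edge to its endpoints' difference, ∂[p,q] = q − p.
As a 6×12 matrix over Z this has rank 5, with invariant factors (1,1,1,1,1).

The boundary map ∂_2: C_2 → C_1 acts by ∂[p,q,r] = [q,r] − [p,r] + [p,q]. For instance
  ∂[0,3,4] = [3,4] − [0,4] + [0,3],
  ∂[0,1,2] = [1,2] − [0,2] + [0,1].
As a 12×6 matrix over Z this has rank 6, with invariant factors (1,1,1,1,1,1).

Computing H_k = (kernel of ∂_k) / (image of ∂_{k+1}):

  H_0: rank C_0 − rank ∂_1 = 6 − 5 = 1, and the invariant factors of ∂_1 are all 1, so H_0 = Z.
  H_1: rank ker ∂_1 − rank ∂_2 = (12 − 5) − 6 = 1, and the invariant factors of ∂_2 are all 1, so H_1 = Z.
  H_2: rank ker ∂_2 − rank ∂_3 = (6 − 6) − 0 = 0, and there is no ∂_3, so H_2 = 0.

Hence the Betti numbers are b_0 = 1, b_1 = 1, b_2 = 0.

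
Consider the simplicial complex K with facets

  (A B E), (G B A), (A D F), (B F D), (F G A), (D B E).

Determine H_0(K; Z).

H_0 ≅ Z.

Fix the vertex order A < B < D < E < F < G and write every simplex with vertices in increasing order. Then dim K = 2 and the simplices of K are:

  0-simplices (6): A, B, D, E, F, G
  1-simplices (12): AB, AD, AE, AF, AG, BD, BE, BF, BG, DE, DF, FG
  2-simplices (6): ABE, ABG, ADF, AFG, BDE, BDF

giving chain groups C_0 ≅ Z^6, C_1 ≅ Z^12, C_2 ≅ Z^6.

∂_1: C_1 → C_0 sends each edge [p,q] (with p < q) to q − p.
The 6×12 boundary matrix has rank 5 and Smith normal form diag(1,1,1,1,1).

Boundary ∂_2: C_2 → C_1 acts by ∂[p,q,r] = [q,r] − [p,r] + [p,q]. For instance
  ∂AFG = FG − AG + AF,
  ∂BDE = DE − BE + BD.
The 12×6 boundary matrix has rank 6 and Smith normal form diag(1,1,1,1,1,1).

Reading off H_k = ker ∂_k / im ∂_{k+1}:

  H_0: rank C_0 − rank ∂_1 = 6 − 5 = 1, and the invariant factors of ∂_1 are all 1, so H_0 = Z.

(K is a triangulation of the cylinder S^1 x I.)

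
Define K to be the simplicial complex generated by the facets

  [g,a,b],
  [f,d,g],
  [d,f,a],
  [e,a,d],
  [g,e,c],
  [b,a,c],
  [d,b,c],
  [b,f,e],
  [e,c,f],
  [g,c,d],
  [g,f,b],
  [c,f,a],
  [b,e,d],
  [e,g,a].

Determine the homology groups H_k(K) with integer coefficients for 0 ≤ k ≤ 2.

H_0 ≅ Z,  H_1 ≅ Z^2,  H_2 ≅ Z.

We work with the vertex ordering a < b < c < d < e < f < g. The simplices of K, each written with vertices in increasing order, are:

  0-simplices (7): a, b, c, d, e, f, g
  1-simplices (21): ab, ac, ad, ae, af, ag, bc, bd, be, bf, bg, cd, ce, cf, cg, de, df, dg, ef, eg, fg
  2-simplices (14): abc, abg, acf, ade, adf, aeg, bcd, bde, bef, bfg, cdg, cef, ceg, dfg

Hence C_0 ≅ Z^7, C_1 ≅ Z^21, C_2 ≅ Z^14.

The boundary map ∂_1: C_1 → C_0 maps an edge to its endpoints' difference, ∂[p,q] = q − p. For instance
  ∂fg = g − f.
The resulting 7×21 matrix has rank 6, and its Smith normal form has invariant factors (1,1,1,1,1,1).

∂_2: C_2 → C_1 maps a triangle to the signed sum of its edges. For instance
  ∂ade = de − ae + ad,
  ∂bfg = fg − bg + bf.
As a 21×14 matrix over Z this has rank 13, with invariant factors (1,1,1,1,1,1,1,1,1,1,1,1,1).

Computing H_k = (kernel of ∂_k) / (image of ∂_{k+1}):

  H_0: rank C_0 − rank ∂_1 = 7 − 6 = 1, and the invariant factors of ∂_1 are all 1, so H_0 ≅ Z.
  H_1: rank ker ∂_1 − rank ∂_2 = (21 − 6) − 13 = 2, and the invariant factors of ∂_2 are all 1, so H_1 ≅ Z^2.
  H_2: rank ker ∂_2 − rank ∂_3 = (14 − 13) − 0 = 1, and there is no ∂_3, so H_2 ≅ Z.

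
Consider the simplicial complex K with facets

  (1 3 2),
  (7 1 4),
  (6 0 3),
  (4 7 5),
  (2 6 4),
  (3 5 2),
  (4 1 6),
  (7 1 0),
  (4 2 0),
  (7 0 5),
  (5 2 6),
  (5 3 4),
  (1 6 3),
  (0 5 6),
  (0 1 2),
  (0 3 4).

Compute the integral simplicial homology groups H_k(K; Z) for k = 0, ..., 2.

Order the vertices as 0 < 1 < 2 < 3 < 4 < 5 < 6 < 7. Listing each simplex with vertices in this order, K has dimension 2 with simplices:

  0-simplices (8): [0], [1], [2], [3], [4], [5], [6], [7]
  1-simplices (24): (24 of them)
  2-simplices (16): [0,1,2], [0,1,7], [0,2,4], [0,3,4], [0,3,6], [0,5,6], [0,5,7], [1,2,3], [1,3,6], [1,4,6], [1,4,7], [2,3,5], [2,4,6], [2,5,6], [3,4,5], [4,5,7]

Hence C_0 ≅ Z^8, C_1 ≅ Z^24, C_2 ≅ Z^16.

Boundary ∂_1: C_1 → C_0 is given by ∂[p,q] = [q] − [p]. For instance
  ∂[2,5] = [5] − [2].
The 8×24 boundary matrix has rank 7 and Smith normal form diag(1,1,1,1,1,1,1).

Boundary ∂_2: C_2 → C_1 acts by ∂[p,q,r] = [q,r] − [p,r] + [p,q]. For instance
  ∂[0,5,7] = [5,7] − [0,7] + [0,5],
  ∂[1,4,6] = [4,6] − [1,6] + [1,4].
This gives a 24×16 integer matrix of rank 15; reducing to Smith normal form yields diagonal entries (1,1,1,1,1,1,1,1,1,1,1,1,1,1,1).

From H_k ≅ ker(∂_k) / im(∂_{k+1}) we obtain:

  H_0: rank C_0 − rank ∂_1 = 8 − 7 = 1, and the invariant factors of ∂_1 are all 1, so H_0 ≅ Z.
  H_1: rank ker ∂_1 − rank ∂_2 = (24 − 7) − 15 = 2, and the invariant factors of ∂_2 are all 1, so H_1 ≅ Z^2.
  H_2: rank ker ∂_2 − rank ∂_3 = (16 − 15) − 0 = 1, and there is no ∂_3, so H_2 ≅ Z.

As a check, the Euler characteristic is 8 − 24 + 16 = 0, which agrees with 1 − 2 + 1 = 0.

H_0 = Z,  H_1 = Z^2,  H_2 = Z.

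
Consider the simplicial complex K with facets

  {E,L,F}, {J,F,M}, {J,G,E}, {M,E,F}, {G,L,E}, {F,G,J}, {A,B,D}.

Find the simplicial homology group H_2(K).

Take the total order A < B < D < E < F < G < J < L < M on the vertex set. Then K (dimension 2) consists of the simplices:

  0-simplices (9): A, B, D, E, F, G, J, L, M
  1-simplices (15): AB, AD, BD, EF, EG, EJ, EL, EM, FG, FJ, FL, FM, GJ, GL, JM
  2-simplices (7): ABD, EFL, EFM, EGJ, EGL, FGJ, FJM

giving chain groups C_0 ≅ Z^9, C_1 ≅ Z^15, C_2 ≅ Z^7.

Boundary ∂_1: C_1 → C_0 maps an edge to its endpoints' difference, ∂[p,q] = q − p. For instance
  ∂FM = M − F.
This gives a 9×15 integer matrix of rank 7; reducing to Smith normal form yields diagonal entries (1,1,1,1,1,1,1).

Boundary ∂_2: C_2 → C_1 sends each 2-simplex [p,q,r] to [q,r] − [p,r] + [p,q]. For instance
  ∂ABD = BD − AD + AB,
  ∂EFM = FM − EM + EF.
The resulting 15×7 matrix has rank 7, and its Smith normal form has invariant factors (1,1,1,1,1,1,1).

Computing H_k = (kernel of ∂_k) / (image of ∂_{k+1}):

  H_2: rank ker ∂_2 − rank ∂_3 = (7 − 7) − 0 = 0, and there is no ∂_3, so H_2 = 0.

H_2 ≅ 0.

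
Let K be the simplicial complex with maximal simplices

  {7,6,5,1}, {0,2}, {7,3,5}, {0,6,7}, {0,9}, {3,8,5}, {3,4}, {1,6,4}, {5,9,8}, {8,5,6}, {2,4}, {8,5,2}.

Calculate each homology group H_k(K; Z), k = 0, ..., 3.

K has 10 vertices, 23 edges, 11 triangles, 1 3-simplex.
rank ∂_0 = 0, rank ∂_1 = 9 ⇒ b_0 = 10 − 0 − 9 = 1; all invariant factors of ∂_1 are 1 so no torsion. So H_0 = Z.
rank ∂_1 = 9, rank ∂_2 = 10 ⇒ b_1 = 23 − 9 − 10 = 4; all invariant factors of ∂_2 are 1 so no torsion. So H_1 = Z^4.
rank ∂_2 = 10, rank ∂_3 = 1 ⇒ b_2 = 11 − 10 − 1 = 0; all invariant factors of ∂_3 are 1 so no torsion. So H_2 = 0.
rank ∂_3 = 1, rank ∂_4 = 0 ⇒ b_3 = 1 − 1 − 0 = 0. So H_3 = 0.

H_0 = Z,  H_1 = Z^4,  H_2 = 0,  H_3 = 0.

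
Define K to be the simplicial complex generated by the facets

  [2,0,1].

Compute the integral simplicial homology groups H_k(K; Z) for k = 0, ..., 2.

K has 3 vertices, 3 edges, 1 triangle.
rank ∂_0 = 0, rank ∂_1 = 2 ⇒ b_0 = 3 − 0 − 2 = 1; all invariant factors of ∂_1 are 1 so no torsion. So H_0 = Z.
rank ∂_1 = 2, rank ∂_2 = 1 ⇒ b_1 = 3 − 2 − 1 = 0; all invariant factors of ∂_2 are 1 so no torsion. So H_1 = 0.
rank ∂_2 = 1, rank ∂_3 = 0 ⇒ b_2 = 1 − 1 − 0 = 0. So H_2 = 0.

H_0 = Z,  H_1 = 0,  H_2 = 0.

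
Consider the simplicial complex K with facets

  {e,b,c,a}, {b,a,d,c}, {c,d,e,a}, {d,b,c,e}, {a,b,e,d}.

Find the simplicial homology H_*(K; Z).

H_0 ≅ Z,  H_1 = 0,  H_2 = 0,  H_3 ≅ Z.

We work with the vertex ordering a < b < c < d < e. The simplices of K, each written with vertices in increasing order, are:

  0-simplices (5): a, b, c, d, e
  1-simplices (10): ab, ac, ad, ae, bc, bd, be, cd, ce, de
  2-simplices (10): abc, abd, abe, acd, ace, ade, bcd, bce, bde, cde
  3-simplices (5): abcd, abce, abde, acde, bcde

Hence C_0 ≅ Z^5, C_1 ≅ Z^10, C_2 ≅ Z^10, C_3 ≅ Z^5.

∂_1: C_1 → C_0 maps an edge to its endpoints' difference, ∂[p,q] = q − p. For instance
  ∂ad = d − a.
As a 5×10 matrix over Z this has rank 4, with invariant factors (1,1,1,1).

Boundary ∂_2: C_2 → C_1 acts by ∂[p,q,r] = [q,r] − [p,r] + [p,q]. For instance
  ∂ade = de − ae + ad,
  ∂bde = de − be + bd.
The resulting 10×10 matrix has rank 6, and its Smith normal form has invariant factors (1,1,1,1,1,1).

Boundary ∂_3: C_3 → C_2 sends each 3-simplex σ to the alternating sum Σ_i (−1)^i (σ with its i-th vertex removed). For instance
  ∂abce = bce − ace + abe − abc,
  ∂bcde = cde − bde + bce − bcd.
As a 10×5 matrix over Z this has rank 4, with invariant factors (1,1,1,1).

Reading off H_k = ker ∂_k / im ∂_{k+1}:

  H_0: rank C_0 − rank ∂_1 = 5 − 4 = 1, and the invariant factors of ∂_1 are all 1, so H_0 ≅ Z.
  H_1: rank ker ∂_1 − rank ∂_2 = (10 − 4) − 6 = 0, and the invariant factors of ∂_2 are all 1, so H_1 ≅ 0.
  H_2: rank ker ∂_2 − rank ∂_3 = (10 − 6) − 4 = 0, and the invariant factors of ∂_3 are all 1, so H_2 ≅ 0.
  H_3: rank ker ∂_3 − rank ∂_4 = (5 − 4) − 0 = 1, and there is no ∂_4, so H_3 ≅ Z.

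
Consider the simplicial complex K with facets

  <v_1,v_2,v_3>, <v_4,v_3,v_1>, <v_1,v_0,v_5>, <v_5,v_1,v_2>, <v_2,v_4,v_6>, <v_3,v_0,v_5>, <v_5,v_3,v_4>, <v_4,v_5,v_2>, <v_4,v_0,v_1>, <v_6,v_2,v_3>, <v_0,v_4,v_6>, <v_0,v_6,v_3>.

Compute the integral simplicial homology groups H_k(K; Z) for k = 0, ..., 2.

Fix the vertex order v_0 < v_1 < v_2 < v_3 < v_4 < v_5 < v_6 and write every simplex with vertices in increasing order. Then dim K = 2 and the simplices of K are:

  0-simplices (7): [v_0], [v_1], [v_2], [v_3], [v_4], [v_5], [v_6]
  1-simplices (18): (18 of them)
  2-simplices (12): (12 of them)

giving chain groups C_0 ≅ Z^7, C_1 ≅ Z^18, C_2 ≅ Z^12.

The boundary map ∂_1: C_1 → C_0 sends each edge [p,q] (with p < q) to q − p.
This gives a 7×18 integer matrix of rank 6; reducing to Smith normal form yields diagonal entries (1,1,1,1,1,1).

Boundary ∂_2: C_2 → C_1 sends each 2-simplex [p,q,r] to [q,r] − [p,r] + [p,q]. For instance
  ∂[v_1,v_2,v_5] = [v_2,v_5] − [v_1,v_5] + [v_1,v_2],
  ∂[v_0,v_3,v_5] = [v_3,v_5] − [v_0,v_5] + [v_0,v_3].
This gives a 18×12 integer matrix of rank 12; reducing to Smith normal form yields diagonal entries (1,1,1,1,1,1,1,1,1,1,1,2).

From H_k ≅ ker(∂_k) / im(∂_{k+1}) we obtain:

  H_0: rank C_0 − rank ∂_1 = 7 − 6 = 1, and the invariant factors of ∂_1 are all 1, so H_0 = Z.
  H_1: rank ker ∂_1 − rank ∂_2 = (18 − 6) − 12 = 0, and ∂_2 has invariant factor 2 > 1, so H_1 = Z_2.
  H_2: rank ker ∂_2 − rank ∂_3 = (12 − 12) − 0 = 0, and there is no ∂_3, so H_2 = 0.

As a check, the Euler characteristic is 7 − 18 + 12 = 1, which agrees with 1 − 0 + 0 = 1.

H_0 = Z,  H_1 = Z_2,  H_2 = 0.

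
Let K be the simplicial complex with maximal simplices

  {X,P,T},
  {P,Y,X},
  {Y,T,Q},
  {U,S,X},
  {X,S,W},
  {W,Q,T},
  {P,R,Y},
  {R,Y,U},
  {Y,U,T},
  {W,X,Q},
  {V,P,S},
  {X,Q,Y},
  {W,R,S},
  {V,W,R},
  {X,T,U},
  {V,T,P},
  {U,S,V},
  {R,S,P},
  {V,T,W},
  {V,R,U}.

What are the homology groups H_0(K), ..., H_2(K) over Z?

H_0 ≅ Z,  H_1 ≅ Z ⊕ Z/2Z,  H_2 = 0.

Take the total order P < Q < R < S < T < U < V < W < X < Y on the vertex set. Then K (dimension 2) consists of the simplices:

  0-simplices (10): P, Q, R, S, T, U, V, W, X, Y
  1-simplices (30): PR, PS, PT, PV, PX, PY, QT, QW, QX, QY, RS, RU, RV, RW, RY, SU, SV, SW, SX, TU, TV, TW, TX, TY, UV, UX, UY, VW, WX, XY
  2-simplices (20): PRS, PRY, PSV, PTV, PTX, PXY, QTW, QTY, QWX, QXY, RSW, RUV, RUY, RVW, SUV, SUX, SWX, TUX, TUY, TVW

Hence C_0 ≅ Z^10, C_1 ≅ Z^30, C_2 ≅ Z^20.

The boundary map ∂_1: C_1 → C_0 is given by ∂[p,q] = [q] − [p]. For instance
  ∂SX = X − S.
This gives a 10×30 integer matrix of rank 9; reducing to Smith normal form yields diagonal entries (1,1,1,1,1,1,1,1,1).

The boundary map ∂_2: C_2 → C_1 sends each 2-simplex [p,q,r] to [q,r] − [p,r] + [p,q]. For instance
  ∂TUX = UX − TX + TU,
  ∂QWX = WX − QX + QW.
As a 30×20 matrix over Z this has rank 20, with invariant factors (1,1,1,1,1,1,1,1,1,1,1,1,1,1,1,1,1,1,1,2).

From H_k ≅ ker(∂_k) / im(∂_{k+1}) we obtain:

  H_0: rank C_0 − rank ∂_1 = 10 − 9 = 1, and the invariant factors of ∂_1 are all 1, so H_0 = Z.
  H_1: rank ker ∂_1 − rank ∂_2 = (30 − 9) − 20 = 1, and ∂_2 has invariant factor 2 > 1, so H_1 = Z ⊕ Z/2Z.
  H_2: rank ker ∂_2 − rank ∂_3 = (20 − 20) − 0 = 0, and there is no ∂_3, so H_2 = 0.

As a check, the Euler characteristic is 10 − 30 + 20 = 0, which agrees with 1 − 1 + 0 = 0.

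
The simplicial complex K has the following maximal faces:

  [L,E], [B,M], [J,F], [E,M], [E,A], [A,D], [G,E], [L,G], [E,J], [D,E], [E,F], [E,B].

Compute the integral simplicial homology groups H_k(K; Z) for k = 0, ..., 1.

H_0 = Z,  H_1 = Z^4.

Order the vertices as A < B < D < E < F < G < J < L < M. Listing each simplex with vertices in this order, K has dimension 1 with simplices:

  0-simplices (9): A, B, D, E, F, G, J, L, M
  1-simplices (12): AD, AE, BE, BM, DE, EF, EG, EJ, EL, EM, FJ, GL

giving chain groups C_0 ≅ Z^9, C_1 ≅ Z^12.

∂_1: C_1 → C_0 sends each edge [p,q] (with p < q) to q − p.
This gives a 9×12 integer matrix of rank 8; reducing to Smith normal form yields diagonal entries (1,1,1,1,1,1,1,1).

From H_k ≅ ker(∂_k) / im(∂_{k+1}) we obtain:

  H_0: rank C_0 − rank ∂_1 = 9 − 8 = 1, and the invariant factors of ∂_1 are all 1, so H_0 = Z.
  H_1: rank ker ∂_1 − rank ∂_2 = (12 − 8) − 0 = 4, and there is no ∂_2, so H_1 = Z^4.

(K is a triangulation of a wedge of 4 circles.)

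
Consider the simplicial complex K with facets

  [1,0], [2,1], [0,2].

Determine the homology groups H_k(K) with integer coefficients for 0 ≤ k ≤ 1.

H_0 ≅ Z,  H_1 ≅ Z.

Fix the vertex order 0 < 1 < 2 and write every simplex with vertices in increasing order. Then dim K = 1 and the simplices of K are:

  0-simplices (3): [0], [1], [2]
  1-simplices (3): [0,1], [0,2], [1,2]

giving chain groups C_0 ≅ Z^3, C_1 ≅ Z^3.

Boundary ∂_1: C_1 → C_0 sends each edge [p,q] (with p < q) to q − p. For instance
  ∂[0,2] = [2] − [0].
The resulting 3×3 matrix has rank 2, and its Smith normal form has invariant factors (1,1).

Now H_k = ker ∂_k / im ∂_{k+1}, so:

  H_0: rank C_0 − rank ∂_1 = 3 − 2 = 1, and the invariant factors of ∂_1 are all 1, so H_0 = Z.
  H_1: rank ker ∂_1 − rank ∂_2 = (3 − 2) − 0 = 1, and there is no ∂_2, so H_1 = Z.

As a check, the Euler characteristic is 3 − 3 = 0, which agrees with 1 − 1 = 0.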